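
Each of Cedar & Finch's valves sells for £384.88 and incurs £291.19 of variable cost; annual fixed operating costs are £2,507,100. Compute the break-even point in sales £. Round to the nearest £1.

Contribution margin per unit = £384.88 − £291.19 = £93.69, a CM ratio of £93.69 ÷ £384.88 = 0.2434.
Break-even sales = FC ÷ CM ratio = £2,507,100 × £384.88 / £93.69 = £10,299,206.

£10,299,206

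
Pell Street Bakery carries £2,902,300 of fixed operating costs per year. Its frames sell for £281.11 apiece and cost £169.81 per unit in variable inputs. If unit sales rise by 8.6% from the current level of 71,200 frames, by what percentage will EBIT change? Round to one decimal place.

At 71,200 units, contribution = 71,200 × £111.30 = £7,924,560.00.
Subtracting fixed costs: EBIT = £7,924,560.00 − £2,902,300 = £5,022,260.00.
DOL = contribution ÷ EBIT = £7,924,560.00 ÷ £5,022,260.00 = 1.5779.
So EBIT moves 1.5779 × (+8.6%) = +13.6%.

+13.6%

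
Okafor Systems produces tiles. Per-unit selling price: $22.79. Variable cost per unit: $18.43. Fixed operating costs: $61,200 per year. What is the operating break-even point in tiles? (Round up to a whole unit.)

14,037 tiles

Each unit contributes $22.79 − $18.43 = $4.36.
Break-even Q = $61,200 / $4.36 = 14,036.70 → 14,037 tiles.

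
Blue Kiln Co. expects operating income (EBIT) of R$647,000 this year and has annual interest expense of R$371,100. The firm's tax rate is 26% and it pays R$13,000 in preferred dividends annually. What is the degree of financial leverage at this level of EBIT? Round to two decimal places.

Annual interest charges come to R$371,100.00.
Pre-tax preferred-dividend burden = R$13,000 ÷ (1 − 0.26) = R$17,567.57.
DFL = EBIT ÷ [EBIT − I − D_p/(1−t)] = R$647,000 ÷ [R$647,000 − R$371,100.00 − R$17,567.57] = R$647,000 ÷ R$258,332.43 = 2.5045.

2.50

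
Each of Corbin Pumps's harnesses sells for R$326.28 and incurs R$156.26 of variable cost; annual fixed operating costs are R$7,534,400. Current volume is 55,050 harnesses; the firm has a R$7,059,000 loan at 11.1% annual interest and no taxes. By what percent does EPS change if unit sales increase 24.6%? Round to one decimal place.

+221.0%

At 55,050 units, contribution = 55,050 × R$170.02 = R$9,359,601.00.
EBIT = R$9,359,601.00 − R$7,534,400 = R$1,825,201.00.
After interest of R$783,549.00, pre-tax earnings = R$1,041,652.00.
Degree of combined leverage = contribution ÷ (EBIT − I) = R$9,359,601.00 ÷ R$1,041,652.00 = 8.9853.
EPS therefore changes by 8.9853 × (+24.6%) = +221.0%.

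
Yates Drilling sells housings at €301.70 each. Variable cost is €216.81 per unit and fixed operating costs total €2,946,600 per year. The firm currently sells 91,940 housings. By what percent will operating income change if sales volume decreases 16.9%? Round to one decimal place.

At 91,940 units, contribution = 91,940 × €84.89 = €7,804,786.60.
Operating income = contribution − fixed costs = €7,804,786.60 − €2,946,600 = €4,858,186.60.
Degree of operating leverage = €7,804,786.60 / €4,858,186.60 = 1.6065.
%ΔEBIT = DOL × %ΔSales = 1.6065 × -16.9% = -27.2%.

-27.2%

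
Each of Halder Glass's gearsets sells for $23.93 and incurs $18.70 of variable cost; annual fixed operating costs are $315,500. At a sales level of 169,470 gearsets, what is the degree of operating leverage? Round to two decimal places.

1.55

Total contribution margin = 169,470 × $5.23 = $886,328.10.
Operating income = contribution − fixed costs = $886,328.10 − $315,500 = $570,828.10.
DOL = contribution ÷ EBIT = $886,328.10 ÷ $570,828.10 = 1.5527.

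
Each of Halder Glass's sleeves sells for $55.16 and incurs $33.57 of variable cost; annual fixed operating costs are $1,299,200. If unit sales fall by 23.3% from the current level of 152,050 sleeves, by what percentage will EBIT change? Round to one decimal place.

Total contribution margin = 152,050 × $21.59 = $3,282,759.50.
Operating income = contribution − fixed costs = $3,282,759.50 − $1,299,200 = $1,983,559.50.
So DOL = total CM / EBIT = $3,282,759.50 / $1,983,559.50 = 1.6550.
Operating income changes by 1.6550 × -23.3% = -38.6%.

-38.6%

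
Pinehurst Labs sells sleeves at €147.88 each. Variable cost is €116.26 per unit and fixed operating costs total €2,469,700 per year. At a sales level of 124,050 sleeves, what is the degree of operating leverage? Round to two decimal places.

2.70

At 124,050 units, contribution = 124,050 × €31.62 = €3,922,461.00.
EBIT = €3,922,461.00 − €2,469,700 = €1,452,761.00.
So DOL = total CM / EBIT = €3,922,461.00 / €1,452,761.00 = 2.7000.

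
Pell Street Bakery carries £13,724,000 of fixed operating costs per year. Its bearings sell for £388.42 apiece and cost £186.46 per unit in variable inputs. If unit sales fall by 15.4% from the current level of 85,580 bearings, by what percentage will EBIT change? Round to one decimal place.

-74.8%

At 85,580 units, contribution = 85,580 × £201.96 = £17,283,736.80.
Operating income = contribution − fixed costs = £17,283,736.80 − £13,724,000 = £3,559,736.80.
So DOL = total CM / EBIT = £17,283,736.80 / £3,559,736.80 = 4.8553.
%ΔEBIT = DOL × %ΔSales = 4.8553 × -15.4% = -74.8%.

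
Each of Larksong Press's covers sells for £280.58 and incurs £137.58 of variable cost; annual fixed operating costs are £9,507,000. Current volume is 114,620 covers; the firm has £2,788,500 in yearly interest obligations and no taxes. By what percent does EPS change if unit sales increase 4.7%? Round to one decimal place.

+18.8%

Contribution at this volume is 114,620 × £143.00 = £16,390,660.00.
Operating income = contribution − fixed costs = £16,390,660.00 − £9,507,000 = £6,883,660.00.
After interest of £2,788,500.00, pre-tax earnings = £4,095,160.00.
DCL = total CM / (EBIT − I) = £16,390,660.00 / £4,095,160.00 = 4.0024.
EPS therefore changes by 4.0024 × (+4.7%) = +18.8%.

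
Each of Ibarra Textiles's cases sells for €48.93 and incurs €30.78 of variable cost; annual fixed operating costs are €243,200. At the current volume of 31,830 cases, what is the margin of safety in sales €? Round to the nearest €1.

Each unit contributes €48.93 − €30.78 = €18.15. Break-even units = €243,200 ÷ €18.15 = 13,399.45; break-even revenue = 13,399.45 × €48.93 = €655,635.04.
Current sales = 31,830 × €48.93 = €1,557,441.90.
Margin of safety = €1,557,441.90 − €655,635.04 = €901,807.

€901,807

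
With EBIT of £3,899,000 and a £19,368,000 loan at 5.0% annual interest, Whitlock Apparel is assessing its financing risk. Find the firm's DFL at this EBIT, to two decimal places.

1.33

Annual interest charges come to £968,400.00.
DFL = EBIT ÷ (EBIT − I) = £3,899,000 ÷ (£3,899,000 − £968,400.00) = £3,899,000 ÷ £2,930,600.00 = 1.3304.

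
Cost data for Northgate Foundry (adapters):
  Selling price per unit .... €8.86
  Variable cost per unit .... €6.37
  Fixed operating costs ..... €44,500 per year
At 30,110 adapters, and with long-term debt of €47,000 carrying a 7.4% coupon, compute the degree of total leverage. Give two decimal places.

Total contribution margin = 30,110 × €2.49 = €74,973.90.
EBIT = €74,973.90 − €44,500 = €30,473.90. Interest = €3,478.00, so EBIT − I = €26,995.90.
Degree of total leverage = total CM / (EBIT − interest) = €74,973.90 / €26,995.90 = 2.7772.

2.78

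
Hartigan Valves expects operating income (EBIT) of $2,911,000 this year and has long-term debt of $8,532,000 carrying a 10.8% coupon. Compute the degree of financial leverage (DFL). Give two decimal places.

1.46

Interest = $921,456.00.
DFL = EBIT ÷ (EBIT − I) = $2,911,000 ÷ ($2,911,000 − $921,456.00) = $2,911,000 ÷ $1,989,544.00 = 1.4631.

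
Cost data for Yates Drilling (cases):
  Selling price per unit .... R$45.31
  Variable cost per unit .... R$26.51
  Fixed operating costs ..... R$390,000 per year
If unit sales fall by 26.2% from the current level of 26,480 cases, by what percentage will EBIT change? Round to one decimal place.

Contribution at this volume is 26,480 × R$18.80 = R$497,824.00.
EBIT = R$497,824.00 − R$390,000 = R$107,824.00.
So DOL = total CM / EBIT = R$497,824.00 / R$107,824.00 = 4.6170.
So EBIT moves 4.6170 × (-26.2%) = -121.0%.

-121.0%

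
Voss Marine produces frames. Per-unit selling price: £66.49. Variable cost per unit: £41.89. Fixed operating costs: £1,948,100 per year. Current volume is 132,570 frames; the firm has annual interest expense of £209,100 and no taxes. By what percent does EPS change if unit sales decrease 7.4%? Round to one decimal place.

-21.9%

Total contribution margin = 132,570 × £24.60 = £3,261,222.00.
Subtracting fixed costs: EBIT = £3,261,222.00 − £1,948,100 = £1,313,122.00.
Interest = £209,100.00, so EBIT − I = £1,104,022.00.
Degree of combined leverage = contribution ÷ (EBIT − I) = £3,261,222.00 ÷ £1,104,022.00 = 2.9539.
%ΔEPS = DCL × %ΔSales = 2.9539 × -7.4% = -21.9%.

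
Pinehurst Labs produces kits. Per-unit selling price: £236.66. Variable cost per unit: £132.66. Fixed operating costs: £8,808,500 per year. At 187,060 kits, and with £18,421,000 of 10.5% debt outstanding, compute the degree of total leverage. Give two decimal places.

2.23

Contribution at this volume is 187,060 × £104.00 = £19,454,240.00.
Operating income = contribution − fixed costs = £19,454,240.00 − £8,808,500 = £10,645,740.00. Interest = £1,934,205.00, so EBIT − I = £8,711,535.00.
DCL = contribution ÷ (EBIT − I) = £19,454,240.00 ÷ £8,711,535.00 = 2.2332.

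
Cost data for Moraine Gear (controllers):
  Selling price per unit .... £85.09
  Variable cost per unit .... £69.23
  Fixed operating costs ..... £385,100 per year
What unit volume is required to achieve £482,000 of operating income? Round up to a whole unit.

Each unit contributes £85.09 − £69.23 = £15.86.
Need Q such that Q × £15.86 − £385,100 = £482,000, i.e. Q = £867,100 / £15.86 = 54,672.13 → 54,673.

54,673 controllers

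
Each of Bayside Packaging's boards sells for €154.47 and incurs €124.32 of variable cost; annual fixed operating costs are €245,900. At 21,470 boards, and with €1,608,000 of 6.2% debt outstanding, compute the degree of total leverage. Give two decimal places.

2.15

Total contribution margin = 21,470 × €30.15 = €647,320.50.
EBIT = €647,320.50 − €245,900 = €401,420.50. Interest = €99,696.00, so EBIT − I = €301,724.50.
DCL = contribution ÷ (EBIT − I) = €647,320.50 ÷ €301,724.50 = 2.1454.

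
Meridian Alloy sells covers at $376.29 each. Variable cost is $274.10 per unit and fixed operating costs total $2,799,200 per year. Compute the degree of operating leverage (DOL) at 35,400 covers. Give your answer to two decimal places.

Contribution at this volume is 35,400 × $102.19 = $3,617,526.00.
EBIT = $3,617,526.00 − $2,799,200 = $818,326.00.
DOL = contribution ÷ EBIT = $3,617,526.00 ÷ $818,326.00 = 4.4206.

4.42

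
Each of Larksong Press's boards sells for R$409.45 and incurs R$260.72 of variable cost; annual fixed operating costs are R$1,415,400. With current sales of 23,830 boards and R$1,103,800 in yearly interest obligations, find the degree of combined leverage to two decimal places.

Contribution at this volume is 23,830 × R$148.73 = R$3,544,235.90.
EBIT = R$3,544,235.90 − R$1,415,400 = R$2,128,835.90. Interest = R$1,103,800.00.
DOL = R$3,544,235.90 ÷ R$2,128,835.90 = 1.6649; DFL = R$2,128,835.90 ÷ R$1,025,035.90 = 2.0768.
DCL = DOL × DFL = 1.6649 × 2.0768 = 3.4577.

3.46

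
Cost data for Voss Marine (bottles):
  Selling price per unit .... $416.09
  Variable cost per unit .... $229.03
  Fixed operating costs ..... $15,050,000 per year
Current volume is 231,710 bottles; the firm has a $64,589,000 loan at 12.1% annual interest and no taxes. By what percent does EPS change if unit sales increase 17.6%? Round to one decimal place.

+37.3%

Contribution at this volume is 231,710 × $187.06 = $43,343,672.60.
Operating income = contribution − fixed costs = $43,343,672.60 − $15,050,000 = $28,293,672.60.
After interest of $7,815,269.00, pre-tax earnings = $20,478,403.60.
DCL = total CM / (EBIT − I) = $43,343,672.60 / $20,478,403.60 = 2.1166.
%ΔEPS = DCL × %ΔSales = 2.1166 × +17.6% = +37.3%.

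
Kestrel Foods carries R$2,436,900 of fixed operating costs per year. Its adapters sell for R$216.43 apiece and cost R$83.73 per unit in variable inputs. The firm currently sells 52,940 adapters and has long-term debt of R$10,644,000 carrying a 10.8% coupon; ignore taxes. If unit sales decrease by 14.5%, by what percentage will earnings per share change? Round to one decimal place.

-29.6%

At 52,940 units, contribution = 52,940 × R$132.70 = R$7,025,138.00.
Operating income = contribution − fixed costs = R$7,025,138.00 − R$2,436,900 = R$4,588,238.00.
After interest of R$1,149,552.00, pre-tax earnings = R$3,438,686.00.
Degree of combined leverage = contribution ÷ (EBIT − I) = R$7,025,138.00 ÷ R$3,438,686.00 = 2.0430.
%ΔEPS = DCL × %ΔSales = 2.0430 × -14.5% = -29.6%.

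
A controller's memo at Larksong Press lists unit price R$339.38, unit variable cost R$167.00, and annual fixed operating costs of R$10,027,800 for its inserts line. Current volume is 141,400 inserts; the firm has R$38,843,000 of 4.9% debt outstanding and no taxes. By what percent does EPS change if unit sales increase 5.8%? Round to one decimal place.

+11.4%

Contribution at this volume is 141,400 × R$172.38 = R$24,374,532.00.
EBIT = R$24,374,532.00 − R$10,027,800 = R$14,346,732.00.
After interest of R$1,903,307.00, pre-tax earnings = R$12,443,425.00.
Degree of combined leverage = contribution ÷ (EBIT − I) = R$24,374,532.00 ÷ R$12,443,425.00 = 1.9588.
EPS therefore changes by 1.9588 × (+5.8%) = +11.4%.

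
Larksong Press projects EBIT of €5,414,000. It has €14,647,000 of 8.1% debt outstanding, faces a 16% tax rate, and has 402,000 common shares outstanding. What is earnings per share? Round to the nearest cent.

Interest = €1,186,407.00, so EBT = €5,414,000 − €1,186,407.00 = €4,227,593.00.
After tax at 16%: net income = €4,227,593.00 × 0.84 = €3,551,178.12.
EPS = €3,551,178.12 ÷ 402,000 = €8.83.

€8.83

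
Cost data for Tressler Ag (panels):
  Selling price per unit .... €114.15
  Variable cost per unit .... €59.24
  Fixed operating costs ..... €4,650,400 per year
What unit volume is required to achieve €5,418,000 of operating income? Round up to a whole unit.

Contribution margin per unit = €114.15 − €59.24 = €54.91.
Units = (FC + target) / CM = (€4,650,400 + €5,418,000) / €54.91 = 183,361.86, so 183,362 panels.

183,362 panels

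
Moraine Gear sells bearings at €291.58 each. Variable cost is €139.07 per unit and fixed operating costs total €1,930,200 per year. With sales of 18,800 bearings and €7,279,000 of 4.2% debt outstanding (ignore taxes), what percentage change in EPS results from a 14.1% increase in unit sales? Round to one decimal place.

+64.0%

Total contribution margin = 18,800 × €152.51 = €2,867,188.00.
Operating income = contribution − fixed costs = €2,867,188.00 − €1,930,200 = €936,988.00.
After interest of €305,718.00, pre-tax earnings = €631,270.00.
Degree of combined leverage = contribution ÷ (EBIT − I) = €2,867,188.00 ÷ €631,270.00 = 4.5419.
EPS therefore changes by 4.5419 × (+14.1%) = +64.0%.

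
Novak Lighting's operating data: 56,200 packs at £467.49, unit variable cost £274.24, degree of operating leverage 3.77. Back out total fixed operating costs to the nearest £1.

Total contribution margin = 56,200 × £193.25 = £10,860,650.00.
DOL = contribution / EBIT, so EBIT = £10,860,650.00 / 3.77 = £2,880,809.02.
And FC = contribution − EBIT = £10,860,650.00 − £2,880,809.02 = £7,979,841.

£7,979,841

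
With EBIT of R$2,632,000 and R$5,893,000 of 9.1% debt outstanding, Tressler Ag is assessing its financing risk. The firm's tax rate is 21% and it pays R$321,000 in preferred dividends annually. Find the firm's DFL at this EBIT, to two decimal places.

1.56

Interest = R$536,263.00.
Pre-tax preferred-dividend burden = R$321,000 ÷ (1 − 0.21) = R$406,329.11.
DFL = EBIT ÷ [EBIT − I − D_p/(1−t)] = R$2,632,000 ÷ [R$2,632,000 − R$536,263.00 − R$406,329.11] = R$2,632,000 ÷ R$1,689,407.89 = 1.5579.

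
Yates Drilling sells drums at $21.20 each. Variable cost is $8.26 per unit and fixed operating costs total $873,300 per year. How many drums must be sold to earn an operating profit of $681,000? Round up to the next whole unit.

Each unit contributes $21.20 − $8.26 = $12.94.
Required volume = (fixed costs + target profit) ÷ CM = ($873,300 + $681,000) ÷ $12.94 = 120,115.92, so 120,116 drums.

120,116 drums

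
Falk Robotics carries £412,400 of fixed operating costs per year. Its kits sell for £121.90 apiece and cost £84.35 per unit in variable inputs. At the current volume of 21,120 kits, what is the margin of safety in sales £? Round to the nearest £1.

£1,235,738

Each unit contributes £121.90 − £84.35 = £37.55. Break-even units = £412,400 ÷ £37.55 = 10,982.69; break-even revenue = 10,982.69 × £121.90 = £1,338,789.88.
Actual sales revenue = 21,120 × £121.90 = £2,574,528.00.
Margin of safety = £2,574,528.00 − £1,338,789.88 = £1,235,738.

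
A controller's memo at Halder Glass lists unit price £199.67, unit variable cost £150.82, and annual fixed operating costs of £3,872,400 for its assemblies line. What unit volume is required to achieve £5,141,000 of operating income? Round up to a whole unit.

184,512 assemblies

Contribution margin per unit = £199.67 − £150.82 = £48.85.
Units = (FC + target) / CM = (£3,872,400 + £5,141,000) / £48.85 = 184,511.77, so 184,512 assemblies.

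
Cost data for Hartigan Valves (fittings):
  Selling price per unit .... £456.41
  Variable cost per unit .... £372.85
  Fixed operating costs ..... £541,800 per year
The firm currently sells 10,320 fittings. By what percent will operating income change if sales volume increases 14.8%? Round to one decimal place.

+39.8%

Contribution at this volume is 10,320 × £83.56 = £862,339.20.
Operating income = contribution − fixed costs = £862,339.20 − £541,800 = £320,539.20.
Degree of operating leverage = £862,339.20 / £320,539.20 = 2.6903.
So EBIT moves 2.6903 × (+14.8%) = +39.8%.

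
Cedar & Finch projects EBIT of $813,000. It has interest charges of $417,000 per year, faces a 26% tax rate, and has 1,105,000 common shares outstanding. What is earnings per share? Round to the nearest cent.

$0.27

Interest = $417,000.00, so EBT = $813,000 − $417,000.00 = $396,000.00.
Net income = $396,000.00 × (1 − 0.26) = $293,040.00.
EPS = $293,040.00 ÷ 1,105,000 = $0.27.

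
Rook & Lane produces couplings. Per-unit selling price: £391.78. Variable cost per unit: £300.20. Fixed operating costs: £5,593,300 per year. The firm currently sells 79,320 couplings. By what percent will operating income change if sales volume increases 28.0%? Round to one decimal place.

+121.7%

At 79,320 units, contribution = 79,320 × £91.58 = £7,264,125.60.
Operating income = contribution − fixed costs = £7,264,125.60 − £5,593,300 = £1,670,825.60.
So DOL = total CM / EBIT = £7,264,125.60 / £1,670,825.60 = 4.3476.
%ΔEBIT = DOL × %ΔSales = 4.3476 × +28.0% = +121.7%.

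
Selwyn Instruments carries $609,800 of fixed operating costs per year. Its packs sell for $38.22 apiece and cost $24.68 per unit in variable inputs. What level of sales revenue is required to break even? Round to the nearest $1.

$1,721,311

CM per unit = $38.22 − $24.68 = $13.54; CM ratio = $13.54 / $38.22 = 0.3543.
Break-even sales = FC ÷ CM ratio = $609,800 × $38.22 / $13.54 = $1,721,311.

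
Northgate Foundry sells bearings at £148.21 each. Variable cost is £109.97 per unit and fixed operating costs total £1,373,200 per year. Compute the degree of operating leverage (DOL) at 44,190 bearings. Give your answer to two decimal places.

5.34

Contribution at this volume is 44,190 × £38.24 = £1,689,825.60.
EBIT = £1,689,825.60 − £1,373,200 = £316,625.60.
Degree of operating leverage = £1,689,825.60 / £316,625.60 = 5.3370.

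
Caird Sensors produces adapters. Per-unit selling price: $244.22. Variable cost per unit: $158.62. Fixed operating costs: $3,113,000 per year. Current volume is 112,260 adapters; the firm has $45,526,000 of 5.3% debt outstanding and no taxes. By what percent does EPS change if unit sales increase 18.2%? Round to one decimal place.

At 112,260 units, contribution = 112,260 × $85.60 = $9,609,456.00.
Operating income = contribution − fixed costs = $9,609,456.00 − $3,113,000 = $6,496,456.00.
Interest = $2,412,878.00, so EBIT − I = $4,083,578.00.
Degree of combined leverage = contribution ÷ (EBIT − I) = $9,609,456.00 ÷ $4,083,578.00 = 2.3532.
EPS therefore changes by 2.3532 × (+18.2%) = +42.8%.

+42.8%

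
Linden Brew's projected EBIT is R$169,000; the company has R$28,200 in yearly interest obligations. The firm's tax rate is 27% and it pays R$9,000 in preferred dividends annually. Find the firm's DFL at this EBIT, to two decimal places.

Annual interest charges come to R$28,200.00.
Preferred dividends grossed up pre-tax: R$9,000 / (1 − 0.27) = R$12,328.77.
DFL = EBIT ÷ [EBIT − I − D_p/(1−t)] = R$169,000 ÷ [R$169,000 − R$28,200.00 − R$12,328.77] = R$169,000 ÷ R$128,471.23 = 1.3155.

1.32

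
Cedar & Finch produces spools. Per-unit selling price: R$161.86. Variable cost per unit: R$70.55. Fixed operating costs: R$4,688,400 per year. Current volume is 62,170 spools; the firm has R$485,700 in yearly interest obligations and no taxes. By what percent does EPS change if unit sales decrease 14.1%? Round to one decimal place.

Contribution at this volume is 62,170 × R$91.31 = R$5,676,742.70.
Subtracting fixed costs: EBIT = R$5,676,742.70 − R$4,688,400 = R$988,342.70.
After interest of R$485,700.00, pre-tax earnings = R$502,642.70.
Degree of combined leverage = contribution ÷ (EBIT − I) = R$5,676,742.70 ÷ R$502,642.70 = 11.2938.
%ΔEPS = DCL × %ΔSales = 11.2938 × -14.1% = -159.2%.

-159.2%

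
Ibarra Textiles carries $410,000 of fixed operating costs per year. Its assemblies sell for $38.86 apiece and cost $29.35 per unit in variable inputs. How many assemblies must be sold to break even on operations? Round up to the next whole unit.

43,113 assemblies

Contribution margin per unit = $38.86 − $29.35 = $9.51.
Break-even Q = $410,000 / $9.51 = 43,112.51 → 43,113 assemblies.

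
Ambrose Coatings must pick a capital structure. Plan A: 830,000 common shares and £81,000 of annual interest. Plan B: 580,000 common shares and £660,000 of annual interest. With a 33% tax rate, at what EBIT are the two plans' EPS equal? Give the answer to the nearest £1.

At indifference, (EBIT − 81,000)(1 − t)/830,000 = (EBIT − 660,000)(1 − t)/580,000.
The (1 − t) factor cancels: (EBIT − 81,000) × 580,000 = (EBIT − 660,000) × 830,000.
EBIT × (830,000 − 580,000) = 660,000 × 830,000 − 81,000 × 580,000 = 500,820,000,000, so EBIT = 500,820,000,000 ÷ 250,000 = 2,003,280.00.

£2,003,280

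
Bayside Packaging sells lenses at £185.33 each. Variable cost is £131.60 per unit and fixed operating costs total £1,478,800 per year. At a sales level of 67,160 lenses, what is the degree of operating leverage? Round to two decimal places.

1.69

Contribution at this volume is 67,160 × £53.73 = £3,608,506.80.
Operating income = contribution − fixed costs = £3,608,506.80 − £1,478,800 = £2,129,706.80.
So DOL = total CM / EBIT = £3,608,506.80 / £2,129,706.80 = 1.6944.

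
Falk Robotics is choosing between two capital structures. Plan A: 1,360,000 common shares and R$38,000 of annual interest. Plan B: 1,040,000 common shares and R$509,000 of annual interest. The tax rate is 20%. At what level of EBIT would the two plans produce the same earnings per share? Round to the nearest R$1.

At indifference, (EBIT − 38,000)(1 − t)/1,360,000 = (EBIT − 509,000)(1 − t)/1,040,000.
The (1 − t) factor cancels: (EBIT − 38,000) × 1,040,000 = (EBIT − 509,000) × 1,360,000.
Solving, EBIT = (509,000·1,360,000 − 38,000·1,040,000) / (1,360,000 − 1,040,000) = 652,720,000,000 / 320,000 = 2,039,750.00.

R$2,039,750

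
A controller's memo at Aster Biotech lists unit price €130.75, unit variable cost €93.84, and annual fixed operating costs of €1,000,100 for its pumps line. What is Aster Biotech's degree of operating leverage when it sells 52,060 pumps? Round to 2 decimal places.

2.09

At 52,060 units, contribution = 52,060 × €36.91 = €1,921,534.60.
Operating income = contribution − fixed costs = €1,921,534.60 − €1,000,100 = €921,434.60.
DOL = contribution ÷ EBIT = €1,921,534.60 ÷ €921,434.60 = 2.0854.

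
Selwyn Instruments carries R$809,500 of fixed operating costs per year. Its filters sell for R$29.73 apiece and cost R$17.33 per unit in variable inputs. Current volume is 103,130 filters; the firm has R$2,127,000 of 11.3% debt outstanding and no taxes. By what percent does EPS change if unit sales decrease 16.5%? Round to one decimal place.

-92.2%

Contribution at this volume is 103,130 × R$12.40 = R$1,278,812.00.
Subtracting fixed costs: EBIT = R$1,278,812.00 − R$809,500 = R$469,312.00.
After interest of R$240,351.00, pre-tax earnings = R$228,961.00.
Degree of combined leverage = contribution ÷ (EBIT − I) = R$1,278,812.00 ÷ R$228,961.00 = 5.5853.
%ΔEPS = DCL × %ΔSales = 5.5853 × -16.5% = -92.2%.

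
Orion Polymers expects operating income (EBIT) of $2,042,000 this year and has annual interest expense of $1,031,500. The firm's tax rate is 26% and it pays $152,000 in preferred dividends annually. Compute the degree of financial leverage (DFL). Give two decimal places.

2.54

Interest = $1,031,500.00.
Pre-tax preferred-dividend burden = $152,000 ÷ (1 − 0.26) = $205,405.41.
DFL = EBIT ÷ [EBIT − I − D_p/(1−t)] = $2,042,000 ÷ [$2,042,000 − $1,031,500.00 − $205,405.41] = $2,042,000 ÷ $805,094.59 = 2.5363.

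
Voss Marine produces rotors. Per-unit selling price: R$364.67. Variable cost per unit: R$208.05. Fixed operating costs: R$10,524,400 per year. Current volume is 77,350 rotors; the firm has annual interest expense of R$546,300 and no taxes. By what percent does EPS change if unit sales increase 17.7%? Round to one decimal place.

Contribution at this volume is 77,350 × R$156.62 = R$12,114,557.00.
EBIT = R$12,114,557.00 − R$10,524,400 = R$1,590,157.00.
After interest of R$546,300.00, pre-tax earnings = R$1,043,857.00.
Degree of combined leverage = contribution ÷ (EBIT − I) = R$12,114,557.00 ÷ R$1,043,857.00 = 11.6056.
EPS therefore changes by 11.6056 × (+17.7%) = +205.4%.

+205.4%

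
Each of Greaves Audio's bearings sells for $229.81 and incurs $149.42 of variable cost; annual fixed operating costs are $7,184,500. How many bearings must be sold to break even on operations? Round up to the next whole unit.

89,371 bearings

Contribution margin per unit = $229.81 − $149.42 = $80.39.
Units to break even: $7,184,500 ÷ $80.39 = 89,370.57, rounded up to 89,371.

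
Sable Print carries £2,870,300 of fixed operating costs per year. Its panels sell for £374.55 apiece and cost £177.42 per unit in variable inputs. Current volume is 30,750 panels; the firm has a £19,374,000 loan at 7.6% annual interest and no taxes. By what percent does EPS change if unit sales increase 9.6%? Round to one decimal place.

+33.9%

At 30,750 units, contribution = 30,750 × £197.13 = £6,061,747.50.
Operating income = contribution − fixed costs = £6,061,747.50 − £2,870,300 = £3,191,447.50.
Interest = £1,472,424.00, so EBIT − I = £1,719,023.50.
Degree of combined leverage = contribution ÷ (EBIT − I) = £6,061,747.50 ÷ £1,719,023.50 = 3.5263.
%ΔEPS = DCL × %ΔSales = 3.5263 × +9.6% = +33.9%.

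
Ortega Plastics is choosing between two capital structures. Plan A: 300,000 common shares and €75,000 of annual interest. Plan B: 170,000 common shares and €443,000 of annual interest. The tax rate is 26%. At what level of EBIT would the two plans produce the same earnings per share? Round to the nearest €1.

Set EPS_A = EPS_B: (EBIT − €75,000)(1 − 0.26) ÷ 300,000 = (EBIT − €443,000)(1 − 0.26) ÷ 170,000.
Cancelling (1 − t) and cross-multiplying: 170,000·(EBIT − 75,000) = 300,000·(EBIT − 443,000).
EBIT × (300,000 − 170,000) = 443,000 × 300,000 − 75,000 × 170,000 = 120,150,000,000, so EBIT = 120,150,000,000 ÷ 130,000 = 924,230.77.

€924,231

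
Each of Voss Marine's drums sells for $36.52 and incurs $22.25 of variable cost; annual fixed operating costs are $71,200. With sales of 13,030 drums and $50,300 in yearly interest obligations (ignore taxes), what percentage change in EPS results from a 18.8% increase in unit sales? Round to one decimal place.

Contribution at this volume is 13,030 × $14.27 = $185,938.10.
EBIT = $185,938.10 − $71,200 = $114,738.10.
After interest of $50,300.00, pre-tax earnings = $64,438.10.
Degree of combined leverage = contribution ÷ (EBIT − I) = $185,938.10 ÷ $64,438.10 = 2.8855.
%ΔEPS = DCL × %ΔSales = 2.8855 × +18.8% = +54.2%.

+54.2%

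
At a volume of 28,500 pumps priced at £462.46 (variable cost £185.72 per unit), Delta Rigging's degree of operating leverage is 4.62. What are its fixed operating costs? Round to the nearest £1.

Contribution at this volume is 28,500 × £276.74 = £7,887,090.00.
DOL = contribution / EBIT, so EBIT = £7,887,090.00 / 4.62 = £1,707,162.34.
And FC = contribution − EBIT = £7,887,090.00 − £1,707,162.34 = £6,179,928.

£6,179,928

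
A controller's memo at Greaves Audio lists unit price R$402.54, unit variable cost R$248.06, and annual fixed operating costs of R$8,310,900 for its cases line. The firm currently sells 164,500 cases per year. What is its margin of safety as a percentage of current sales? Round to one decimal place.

Unit CM = price − variable cost = R$402.54 − R$248.06 = R$154.48. Break-even units = R$8,310,900 ÷ R$154.48 = 53,799.20; break-even revenue = 53,799.20 × R$402.54 = R$21,656,328.88.
Current sales = 164,500 × R$402.54 = R$66,217,830.00.
Margin of safety = (R$66,217,830.00 − R$21,656,328.88) ÷ R$66,217,830.00 = 67.3%.

67.3%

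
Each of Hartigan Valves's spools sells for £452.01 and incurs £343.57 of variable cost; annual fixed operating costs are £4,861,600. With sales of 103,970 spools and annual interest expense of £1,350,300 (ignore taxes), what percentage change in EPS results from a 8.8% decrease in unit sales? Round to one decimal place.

Total contribution margin = 103,970 × £108.44 = £11,274,506.80.
EBIT = £11,274,506.80 − £4,861,600 = £6,412,906.80.
Interest = £1,350,300.00, so EBIT − I = £5,062,606.80.
Degree of combined leverage = contribution ÷ (EBIT − I) = £11,274,506.80 ÷ £5,062,606.80 = 2.2270.
EPS therefore changes by 2.2270 × (-8.8%) = -19.6%.

-19.6%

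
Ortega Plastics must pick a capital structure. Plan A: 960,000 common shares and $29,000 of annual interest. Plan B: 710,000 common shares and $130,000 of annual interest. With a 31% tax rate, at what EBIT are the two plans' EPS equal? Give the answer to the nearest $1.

At indifference, (EBIT − 29,000)(1 − t)/960,000 = (EBIT − 130,000)(1 − t)/710,000.
The (1 − t) factor cancels: (EBIT − 29,000) × 710,000 = (EBIT − 130,000) × 960,000.
Solving, EBIT = (130,000·960,000 − 29,000·710,000) / (960,000 − 710,000) = 104,210,000,000 / 250,000 = 416,840.00.

$416,840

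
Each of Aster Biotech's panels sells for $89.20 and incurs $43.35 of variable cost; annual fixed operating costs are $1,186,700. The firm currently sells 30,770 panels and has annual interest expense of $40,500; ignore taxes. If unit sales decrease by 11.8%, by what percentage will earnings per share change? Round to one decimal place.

Total contribution margin = 30,770 × $45.85 = $1,410,804.50.
EBIT = $1,410,804.50 − $1,186,700 = $224,104.50.
Interest = $40,500.00, so EBIT − I = $183,604.50.
DCL = total CM / (EBIT − I) = $1,410,804.50 / $183,604.50 = 7.6839.
%ΔEPS = DCL × %ΔSales = 7.6839 × -11.8% = -90.7%.

-90.7%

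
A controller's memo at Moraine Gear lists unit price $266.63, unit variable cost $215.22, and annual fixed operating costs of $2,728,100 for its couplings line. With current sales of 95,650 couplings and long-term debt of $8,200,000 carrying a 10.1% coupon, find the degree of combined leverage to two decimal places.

3.61

Contribution at this volume is 95,650 × $51.41 = $4,917,366.50.
EBIT = $4,917,366.50 − $2,728,100 = $2,189,266.50. Interest = $828,200.00.
DOL = $4,917,366.50 ÷ $2,189,266.50 = 2.2461; DFL = $2,189,266.50 ÷ $1,361,066.50 = 1.6085.
Combined leverage = 2.2461 × 1.6085 = 3.6129.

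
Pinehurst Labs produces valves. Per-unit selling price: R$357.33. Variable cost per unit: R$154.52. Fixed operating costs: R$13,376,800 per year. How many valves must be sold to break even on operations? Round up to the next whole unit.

Unit CM = price − variable cost = R$357.33 − R$154.52 = R$202.81.
Break-even volume = fixed costs ÷ CM per unit = R$13,376,800 ÷ R$202.81 = 65,957.30, so 65,958 valves.

65,958 valves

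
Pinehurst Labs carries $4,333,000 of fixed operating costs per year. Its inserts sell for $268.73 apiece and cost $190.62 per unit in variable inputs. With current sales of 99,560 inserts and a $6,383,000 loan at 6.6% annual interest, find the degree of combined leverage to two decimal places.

Total contribution margin = 99,560 × $78.11 = $7,776,631.60.
EBIT = $7,776,631.60 − $4,333,000 = $3,443,631.60. Interest = $421,278.00, so EBIT − I = $3,022,353.60.
DCL = contribution ÷ (EBIT − I) = $7,776,631.60 ÷ $3,022,353.60 = 2.5730.

2.57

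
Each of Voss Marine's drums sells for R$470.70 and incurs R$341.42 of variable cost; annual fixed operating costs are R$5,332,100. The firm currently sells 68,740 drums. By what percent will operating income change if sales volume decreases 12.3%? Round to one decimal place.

-30.8%

Contribution at this volume is 68,740 × R$129.28 = R$8,886,707.20.
Subtracting fixed costs: EBIT = R$8,886,707.20 − R$5,332,100 = R$3,554,607.20.
Degree of operating leverage = R$8,886,707.20 / R$3,554,607.20 = 2.5001.
Operating income changes by 2.5001 × -12.3% = -30.8%.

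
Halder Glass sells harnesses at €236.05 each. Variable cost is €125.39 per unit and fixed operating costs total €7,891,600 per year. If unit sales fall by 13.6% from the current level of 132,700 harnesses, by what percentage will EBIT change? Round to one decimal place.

Total contribution margin = 132,700 × €110.66 = €14,684,582.00.
EBIT = €14,684,582.00 − €7,891,600 = €6,792,982.00.
So DOL = total CM / EBIT = €14,684,582.00 / €6,792,982.00 = 2.1617.
%ΔEBIT = DOL × %ΔSales = 2.1617 × -13.6% = -29.4%.

-29.4%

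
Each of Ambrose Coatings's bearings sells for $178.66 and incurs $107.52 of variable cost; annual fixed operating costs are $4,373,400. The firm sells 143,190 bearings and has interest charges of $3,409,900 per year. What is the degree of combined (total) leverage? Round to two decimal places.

4.24

Contribution at this volume is 143,190 × $71.14 = $10,186,536.60.
Subtracting fixed costs: EBIT = $10,186,536.60 − $4,373,400 = $5,813,136.60. Interest = $3,409,900.00.
DOL = $10,186,536.60 ÷ $5,813,136.60 = 1.7523; DFL = $5,813,136.60 ÷ $2,403,236.60 = 2.4189.
DCL = DOL × DFL = 1.7523 × 2.4189 = 4.2386.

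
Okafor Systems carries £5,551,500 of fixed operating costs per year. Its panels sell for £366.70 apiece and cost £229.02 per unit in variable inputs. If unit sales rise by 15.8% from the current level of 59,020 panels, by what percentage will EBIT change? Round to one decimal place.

+49.9%

Total contribution margin = 59,020 × £137.68 = £8,125,873.60.
EBIT = £8,125,873.60 − £5,551,500 = £2,574,373.60.
So DOL = total CM / EBIT = £8,125,873.60 / £2,574,373.60 = 3.1564.
Operating income changes by 3.1564 × +15.8% = +49.9%.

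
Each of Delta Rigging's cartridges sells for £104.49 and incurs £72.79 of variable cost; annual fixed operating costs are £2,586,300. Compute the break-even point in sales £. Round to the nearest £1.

£8,525,000

Contribution margin per unit = £104.49 − £72.79 = £31.70, a CM ratio of £31.70 ÷ £104.49 = 0.3034.
Break-even revenue = fixed costs × price ÷ CM = £2,586,300 × £104.49 ÷ £31.70 = £8,525,000.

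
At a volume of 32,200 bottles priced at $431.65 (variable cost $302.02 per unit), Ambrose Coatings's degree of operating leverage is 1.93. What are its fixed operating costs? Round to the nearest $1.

$2,011,347

Total contribution margin = 32,200 × $129.63 = $4,174,086.00.
Since DOL = CM ÷ EBIT, EBIT = $4,174,086.00 ÷ 1.93 = $2,162,738.86.
And FC = contribution − EBIT = $4,174,086.00 − $2,162,738.86 = $2,011,347.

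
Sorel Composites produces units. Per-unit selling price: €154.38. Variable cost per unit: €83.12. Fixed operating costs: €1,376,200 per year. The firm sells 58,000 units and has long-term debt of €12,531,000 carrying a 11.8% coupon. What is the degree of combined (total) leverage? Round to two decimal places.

Total contribution margin = 58,000 × €71.26 = €4,133,080.00.
Subtracting fixed costs: EBIT = €4,133,080.00 − €1,376,200 = €2,756,880.00. Interest = €1,478,658.00, so EBIT − I = €1,278,222.00.
DCL = contribution ÷ (EBIT − I) = €4,133,080.00 ÷ €1,278,222.00 = 3.2335.

3.23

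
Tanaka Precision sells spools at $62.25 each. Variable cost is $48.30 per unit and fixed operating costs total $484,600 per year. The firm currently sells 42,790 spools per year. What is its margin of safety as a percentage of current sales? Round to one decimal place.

18.8%

Each unit contributes $62.25 − $48.30 = $13.95. Break-even units = $484,600 ÷ $13.95 = 34,738.35; break-even revenue = 34,738.35 × $62.25 = $2,162,462.37.
Actual sales revenue = 42,790 × $62.25 = $2,663,677.50.
Margin of safety = ($2,663,677.50 − $2,162,462.37) ÷ $2,663,677.50 = 18.8%.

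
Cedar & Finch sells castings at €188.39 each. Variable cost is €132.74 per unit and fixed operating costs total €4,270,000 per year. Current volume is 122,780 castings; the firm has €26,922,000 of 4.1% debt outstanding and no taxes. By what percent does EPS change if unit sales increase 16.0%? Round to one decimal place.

+74.9%

Contribution at this volume is 122,780 × €55.65 = €6,832,707.00.
EBIT = €6,832,707.00 − €4,270,000 = €2,562,707.00.
Interest = €1,103,802.00, so EBIT − I = €1,458,905.00.
Degree of combined leverage = contribution ÷ (EBIT − I) = €6,832,707.00 ÷ €1,458,905.00 = 4.6834.
%ΔEPS = DCL × %ΔSales = 4.6834 × +16.0% = +74.9%.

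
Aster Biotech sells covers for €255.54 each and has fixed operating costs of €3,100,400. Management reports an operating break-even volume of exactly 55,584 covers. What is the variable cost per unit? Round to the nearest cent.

At break-even, FC = Q × (P − VC), so P − VC = €3,100,400 ÷ 55,584 = €55.7786.
Hence VC = price − CM = €255.54 − €55.7786 = €199.76.

€199.76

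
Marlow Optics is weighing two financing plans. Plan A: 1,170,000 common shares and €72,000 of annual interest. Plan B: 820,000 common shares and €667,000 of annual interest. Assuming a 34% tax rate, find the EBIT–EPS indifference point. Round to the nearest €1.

€2,061,000

Set EPS_A = EPS_B: (EBIT − €72,000)(1 − 0.34) ÷ 1,170,000 = (EBIT − €667,000)(1 − 0.34) ÷ 820,000.
The (1 − t) factor cancels: (EBIT − 72,000) × 820,000 = (EBIT − 667,000) × 1,170,000.
Solving, EBIT = (667,000·1,170,000 − 72,000·820,000) / (1,170,000 − 820,000) = 721,350,000,000 / 350,000 = 2,061,000.00.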